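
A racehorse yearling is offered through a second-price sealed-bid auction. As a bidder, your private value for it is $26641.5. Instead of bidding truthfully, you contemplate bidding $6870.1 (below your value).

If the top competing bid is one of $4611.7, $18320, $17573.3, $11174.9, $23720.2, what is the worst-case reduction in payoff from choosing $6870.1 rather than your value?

$15466.6

$4611.7: same outcome either way → loss $0.
$18320: truthful gives $8321.5, deviation gives $0 → loss $8321.5.
$17573.3: truthful gives $9068.2, deviation gives $0 → loss $9068.2.
$11174.9: truthful gives $15466.6, deviation gives $0 → loss $15466.6.
$23720.2: truthful gives $2921.3, deviation gives $0 → loss $2921.3.
Maximum loss: $15466.6.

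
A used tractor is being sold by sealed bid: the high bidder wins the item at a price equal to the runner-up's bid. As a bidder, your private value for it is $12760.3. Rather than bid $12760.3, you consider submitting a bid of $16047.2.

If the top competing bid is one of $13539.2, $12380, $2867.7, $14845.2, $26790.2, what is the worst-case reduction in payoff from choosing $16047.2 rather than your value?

$2084.9

$13539.2: truthful gives $0, deviation gives −$778.9 → loss $778.9.
$12380: same outcome either way → loss $0.
$2867.7: same outcome either way → loss $0.
$14845.2: truthful gives $0, deviation gives −$2084.9 → loss $2084.9.
$26790.2: same outcome either way → loss $0.
Maximum loss: $2084.9.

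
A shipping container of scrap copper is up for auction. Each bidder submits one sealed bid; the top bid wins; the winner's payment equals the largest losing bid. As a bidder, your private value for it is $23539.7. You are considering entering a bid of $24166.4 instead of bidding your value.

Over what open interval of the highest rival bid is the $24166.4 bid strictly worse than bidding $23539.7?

If the competing bid is below $23539.7, both bids win at the same price — no difference.
If it is above $24166.4, both bids lose — no difference.
If it lies strictly between $23539.7 and $24166.4, bidding your value loses (payoff 0) while bidding $24166.4 wins at a price above your value (payoff negative).
So the deviation strictly hurts on the open interval ($23539.7, $24166.4).

($23539.7, $24166.4)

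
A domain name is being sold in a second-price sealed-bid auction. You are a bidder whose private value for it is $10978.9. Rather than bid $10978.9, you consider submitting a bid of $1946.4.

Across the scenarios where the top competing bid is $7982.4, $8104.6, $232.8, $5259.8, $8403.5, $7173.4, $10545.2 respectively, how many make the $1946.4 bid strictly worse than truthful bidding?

The deviation hurts exactly when the highest competing bid lies strictly between $1946.4 and $10978.9 — underbidding then forfeits a profitable win.
$7982.4: inside the interval → strictly worse (loss $2996.5).
$8104.6: inside the interval → strictly worse (loss $2874.3).
$232.8: below both → same outcome either way.
$5259.8: inside the interval → strictly worse (loss $5719.1).
$8403.5: inside the interval → strictly worse (loss $2575.4).
$7173.4: inside the interval → strictly worse (loss $3805.5).
$10545.2: inside the interval → strictly worse (loss $433.7).
Count: 6.

6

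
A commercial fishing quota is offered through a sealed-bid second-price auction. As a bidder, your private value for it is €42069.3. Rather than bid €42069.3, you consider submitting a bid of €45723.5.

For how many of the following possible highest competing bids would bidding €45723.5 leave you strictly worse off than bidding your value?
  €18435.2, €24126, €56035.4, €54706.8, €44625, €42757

2

The deviation hurts exactly when the highest competing bid lies strictly between €42069.3 and €45723.5 — overbidding then wins at a price above your value.
€18435.2: below both → same outcome either way.
€24126: below both → same outcome either way.
€56035.4: above both → same outcome either way.
€54706.8: above both → same outcome either way.
€44625: inside the interval → strictly worse (loss €2555.7).
€42757: inside the interval → strictly worse (loss €687.7).
Count: 2.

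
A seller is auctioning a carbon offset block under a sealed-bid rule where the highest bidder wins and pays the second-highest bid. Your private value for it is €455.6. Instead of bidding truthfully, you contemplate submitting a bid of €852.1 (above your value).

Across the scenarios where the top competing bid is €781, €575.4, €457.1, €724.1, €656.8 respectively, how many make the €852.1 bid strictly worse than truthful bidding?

5

The deviation hurts exactly when the highest competing bid lies strictly between €455.6 and €852.1 — overbidding then wins at a price above your value.
€781: inside the interval → strictly worse (loss €325.4).
€575.4: inside the interval → strictly worse (loss €119.8).
€457.1: inside the interval → strictly worse (loss €1.5).
€724.1: inside the interval → strictly worse (loss €268.5).
€656.8: inside the interval → strictly worse (loss €201.2).
Count: 5.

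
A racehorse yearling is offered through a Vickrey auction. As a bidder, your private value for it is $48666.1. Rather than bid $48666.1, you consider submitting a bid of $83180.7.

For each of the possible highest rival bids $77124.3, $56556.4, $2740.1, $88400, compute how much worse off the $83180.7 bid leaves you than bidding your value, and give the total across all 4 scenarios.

The deviation costs you only when the competing bid falls strictly between $48666.1 and $83180.7; elsewhere both bids give the same outcome.
$77124.3: truthful payoff $0, deviation payoff −$28458.2 → loss $28458.2.
$56556.4: truthful payoff $0, deviation payoff −$7890.3 → loss $7890.3.
$2740.1: outcomes coincide → loss $0.
$88400: outcomes coincide → loss $0.
Total loss = $28458.2 + $7890.3 = $36348.5.
Because the price is fixed by the runner-up's bid, deviating from your value can only change a good outcome into a bad one — never the reverse.

$36348.5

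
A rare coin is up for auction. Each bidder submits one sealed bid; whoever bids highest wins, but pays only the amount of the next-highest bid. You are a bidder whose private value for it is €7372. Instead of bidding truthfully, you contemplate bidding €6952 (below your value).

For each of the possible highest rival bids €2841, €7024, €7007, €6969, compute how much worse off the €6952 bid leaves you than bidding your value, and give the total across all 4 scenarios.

€1116

The deviation costs you only when the competing bid falls strictly between €6952 and €7372; elsewhere both bids give the same outcome.
€2841: outcomes coincide → loss €0.
€7024: truthful payoff €348, deviation payoff €0 → loss €348.
€7007: truthful payoff €365, deviation payoff €0 → loss €365.
€6969: truthful payoff €403, deviation payoff €0 → loss €403.
Total loss = €348 + €365 + €403 = €1116.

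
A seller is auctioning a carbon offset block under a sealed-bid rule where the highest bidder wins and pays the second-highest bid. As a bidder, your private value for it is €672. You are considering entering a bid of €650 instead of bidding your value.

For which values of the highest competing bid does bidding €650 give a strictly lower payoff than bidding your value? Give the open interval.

(€650, €672)

If the competing bid is below €650, both bids win at the same price — no difference.
If it is above €672, both bids lose — no difference.
If it lies strictly between €650 and €672, bidding your value wins at a price below your value (positive payoff) while bidding €650 loses (payoff 0).
So the deviation strictly hurts on the open interval (€650, €672).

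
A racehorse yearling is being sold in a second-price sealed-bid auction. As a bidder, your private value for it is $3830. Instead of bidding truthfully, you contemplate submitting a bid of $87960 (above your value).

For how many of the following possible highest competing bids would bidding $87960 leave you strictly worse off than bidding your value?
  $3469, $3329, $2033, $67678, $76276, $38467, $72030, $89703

The deviation hurts exactly when the highest competing bid lies strictly between $3830 and $87960 — overbidding then wins at a price above your value.
$3469: below both → same outcome either way.
$3329: below both → same outcome either way.
$2033: below both → same outcome either way.
$67678: inside the interval → strictly worse (loss $63848).
$76276: inside the interval → strictly worse (loss $72446).
$38467: inside the interval → strictly worse (loss $34637).
$72030: inside the interval → strictly worse (loss $68200).
$89703: above both → same outcome either way.
Count: 4.

4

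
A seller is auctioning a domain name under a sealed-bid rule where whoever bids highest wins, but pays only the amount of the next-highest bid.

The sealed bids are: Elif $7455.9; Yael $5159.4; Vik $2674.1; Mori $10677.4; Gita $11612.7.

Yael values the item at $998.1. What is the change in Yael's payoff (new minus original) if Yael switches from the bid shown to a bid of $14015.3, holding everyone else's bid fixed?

−$10614.6

The highest bid among the other bidders is $11612.7; Yael's bid doesn't change that.
Original bid $5159.4: Yael is not highest (top rival bid is $11612.7); payoff $0.
Alternative bid $14015.3: Yael is highest, pays the top rival bid $11612.7; payoff $998.1 − $11612.7 = −$10614.6.
Change in payoff = −$10614.6 − ($0) = −$10614.6.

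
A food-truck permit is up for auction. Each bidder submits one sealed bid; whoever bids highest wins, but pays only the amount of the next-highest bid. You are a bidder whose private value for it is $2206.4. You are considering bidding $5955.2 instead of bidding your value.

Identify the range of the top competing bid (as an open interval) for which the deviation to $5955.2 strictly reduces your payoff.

($2206.4, $5955.2)

If the competing bid is below $2206.4, both bids win at the same price — no difference.
If it is above $5955.2, both bids lose — no difference.
If it lies strictly between $2206.4 and $5955.2, bidding your value loses (payoff 0) while bidding $5955.2 wins at a price above your value (payoff negative).
So the deviation strictly hurts on the open interval ($2206.4, $5955.2).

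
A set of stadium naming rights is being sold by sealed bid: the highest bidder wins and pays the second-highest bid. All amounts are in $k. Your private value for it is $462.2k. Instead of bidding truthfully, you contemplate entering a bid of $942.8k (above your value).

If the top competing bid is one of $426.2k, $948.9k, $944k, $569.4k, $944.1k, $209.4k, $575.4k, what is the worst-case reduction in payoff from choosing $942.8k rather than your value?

$113.2k

$426.2k: same outcome either way → loss $0k.
$948.9k: same outcome either way → loss $0k.
$944k: same outcome either way → loss $0k.
$569.4k: truthful gives $0k, deviation gives −$107.2k → loss $107.2k.
$944.1k: same outcome either way → loss $0k.
$209.4k: same outcome either way → loss $0k.
$575.4k: truthful gives $0k, deviation gives −$113.2k → loss $113.2k.
Maximum loss: $113.2k.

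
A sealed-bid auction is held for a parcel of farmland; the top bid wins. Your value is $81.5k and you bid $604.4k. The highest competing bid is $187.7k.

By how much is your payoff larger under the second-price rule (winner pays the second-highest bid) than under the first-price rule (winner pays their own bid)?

$416.7k

You have the highest bid, so you win under either rule.
Second-price: pay $187.7k → payoff −$106.2k.
First-price: pay your own bid $604.4k → payoff −$522.9k.
Difference = −$106.2k − (−$522.9k) = $416.7k.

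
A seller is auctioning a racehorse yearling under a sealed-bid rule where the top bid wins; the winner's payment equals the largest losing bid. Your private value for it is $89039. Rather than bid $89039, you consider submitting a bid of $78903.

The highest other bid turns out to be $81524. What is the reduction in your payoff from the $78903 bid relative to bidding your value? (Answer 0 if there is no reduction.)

Bidding your value $89039: you win (since $89039 > $81524) and pay $81524. Payoff $7515.
Bidding $78903: you lose. Payoff $0.
The competing bid $81524 lies between your shaded bid and your value, so underbidding forfeits an item you could have won at a profitable price.
Loss from deviating = $7515 − ($0) = $7515.
Truthful bidding weakly dominates here: raising your bid can only win items priced above your value, and lowering it can only forfeit items priced below.

$7515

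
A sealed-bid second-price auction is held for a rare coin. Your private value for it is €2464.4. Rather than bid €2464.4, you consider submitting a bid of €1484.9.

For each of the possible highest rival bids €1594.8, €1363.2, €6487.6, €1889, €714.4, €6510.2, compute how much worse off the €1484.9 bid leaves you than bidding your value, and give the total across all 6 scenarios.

€1445

The deviation costs you only when the competing bid falls strictly between €1484.9 and €2464.4; elsewhere both bids give the same outcome.
€1594.8: truthful payoff €869.6, deviation payoff €0 → loss €869.6.
€1363.2: outcomes coincide → loss €0.
€6487.6: outcomes coincide → loss €0.
€1889: truthful payoff €575.4, deviation payoff €0 → loss €575.4.
€714.4: outcomes coincide → loss €0.
€6510.2: outcomes coincide → loss €0.
Total loss = €869.6 + €575.4 = €1445.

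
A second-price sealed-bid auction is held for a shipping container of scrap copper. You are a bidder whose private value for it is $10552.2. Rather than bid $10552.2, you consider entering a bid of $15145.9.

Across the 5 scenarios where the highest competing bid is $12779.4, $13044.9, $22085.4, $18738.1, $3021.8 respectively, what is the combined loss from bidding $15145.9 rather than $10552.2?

The deviation costs you only when the competing bid falls strictly between $10552.2 and $15145.9; elsewhere both bids give the same outcome.
$12779.4: truthful payoff $0, deviation payoff −$2227.2 → loss $2227.2.
$13044.9: truthful payoff $0, deviation payoff −$2492.7 → loss $2492.7.
$22085.4: outcomes coincide → loss $0.
$18738.1: outcomes coincide → loss $0.
$3021.8: outcomes coincide → loss $0.
Total loss = $2227.2 + $2492.7 = $4719.9.

$4719.9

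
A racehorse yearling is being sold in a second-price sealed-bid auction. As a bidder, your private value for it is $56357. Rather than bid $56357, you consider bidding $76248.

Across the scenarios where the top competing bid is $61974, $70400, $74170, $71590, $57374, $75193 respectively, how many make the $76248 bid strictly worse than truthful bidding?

6

The deviation hurts exactly when the highest competing bid lies strictly between $56357 and $76248 — overbidding then wins at a price above your value.
$61974: inside the interval → strictly worse (loss $5617).
$70400: inside the interval → strictly worse (loss $14043).
$74170: inside the interval → strictly worse (loss $17813).
$71590: inside the interval → strictly worse (loss $15233).
$57374: inside the interval → strictly worse (loss $1017).
$75193: inside the interval → strictly worse (loss $18836).
Count: 6.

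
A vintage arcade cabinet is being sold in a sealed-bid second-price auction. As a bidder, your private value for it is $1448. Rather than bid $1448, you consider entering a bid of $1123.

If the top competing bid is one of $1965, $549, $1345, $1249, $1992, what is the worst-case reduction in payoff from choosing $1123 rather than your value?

$199

$1965: same outcome either way → loss $0.
$549: same outcome either way → loss $0.
$1345: truthful gives $103, deviation gives $0 → loss $103.
$1249: truthful gives $199, deviation gives $0 → loss $199.
$1992: same outcome either way → loss $0.
Maximum loss: $199.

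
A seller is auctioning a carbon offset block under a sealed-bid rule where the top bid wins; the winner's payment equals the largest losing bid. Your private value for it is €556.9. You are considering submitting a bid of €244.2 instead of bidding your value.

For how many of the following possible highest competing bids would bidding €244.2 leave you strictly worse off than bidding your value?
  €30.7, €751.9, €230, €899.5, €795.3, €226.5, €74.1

0

The deviation hurts exactly when the highest competing bid lies strictly between €244.2 and €556.9 — underbidding then forfeits a profitable win.
€30.7: below both → same outcome either way.
€751.9: above both → same outcome either way.
€230: below both → same outcome either way.
€899.5: above both → same outcome either way.
€795.3: above both → same outcome either way.
€226.5: below both → same outcome either way.
€74.1: below both → same outcome either way.
Count: 0.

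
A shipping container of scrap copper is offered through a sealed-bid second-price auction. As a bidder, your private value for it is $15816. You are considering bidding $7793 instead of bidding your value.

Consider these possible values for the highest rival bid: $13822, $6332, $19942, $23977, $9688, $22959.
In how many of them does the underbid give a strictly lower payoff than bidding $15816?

The deviation hurts exactly when the highest competing bid lies strictly between $7793 and $15816 — underbidding then forfeits a profitable win.
$13822: inside the interval → strictly worse (loss $1994).
$6332: below both → same outcome either way.
$19942: above both → same outcome either way.
$23977: above both → same outcome either way.
$9688: inside the interval → strictly worse (loss $6128).
$22959: above both → same outcome either way.
Count: 2.

2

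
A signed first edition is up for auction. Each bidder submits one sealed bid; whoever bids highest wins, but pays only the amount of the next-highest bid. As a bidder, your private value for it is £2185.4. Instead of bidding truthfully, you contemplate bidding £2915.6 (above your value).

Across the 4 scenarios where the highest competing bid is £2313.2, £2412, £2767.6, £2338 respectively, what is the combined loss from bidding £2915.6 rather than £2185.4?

£1089.2

The deviation costs you only when the competing bid falls strictly between £2185.4 and £2915.6; elsewhere both bids give the same outcome.
£2313.2: truthful payoff £0, deviation payoff −£127.8 → loss £127.8.
£2412: truthful payoff £0, deviation payoff −£226.6 → loss £226.6.
£2767.6: truthful payoff £0, deviation payoff −£582.2 → loss £582.2.
£2338: truthful payoff £0, deviation payoff −£152.6 → loss £152.6.
Total loss = £127.8 + £226.6 + £582.2 + £152.6 = £1089.2.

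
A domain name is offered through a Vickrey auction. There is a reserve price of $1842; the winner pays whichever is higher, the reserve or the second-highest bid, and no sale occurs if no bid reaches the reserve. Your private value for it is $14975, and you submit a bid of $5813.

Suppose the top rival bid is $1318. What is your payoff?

$13133

Your bid $5813 is the highest and exceeds the reserve.
Price = max(second-highest bid, reserve) = max($1318, $1842) = $1842.
Payoff = $14975 − $1842 = $13133.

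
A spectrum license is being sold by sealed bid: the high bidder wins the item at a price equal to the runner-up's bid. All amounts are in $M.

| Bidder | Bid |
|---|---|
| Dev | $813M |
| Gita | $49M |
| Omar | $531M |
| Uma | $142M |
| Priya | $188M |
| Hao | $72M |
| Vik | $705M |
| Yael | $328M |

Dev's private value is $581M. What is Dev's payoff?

Highest bid: Dev at $813M, so Dev wins.
Second-highest bid: Vik at $705M — that is the price the winner pays.
Dev's payoff = value − price = $581M − $705M = −$124M.

−$124M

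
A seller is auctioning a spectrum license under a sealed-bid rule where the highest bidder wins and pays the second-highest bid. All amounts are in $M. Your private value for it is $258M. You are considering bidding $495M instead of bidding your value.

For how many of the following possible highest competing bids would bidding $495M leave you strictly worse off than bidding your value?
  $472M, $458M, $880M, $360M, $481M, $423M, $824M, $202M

The deviation hurts exactly when the highest competing bid lies strictly between $258M and $495M — overbidding then wins at a price above your value.
$472M: inside the interval → strictly worse (loss $214M).
$458M: inside the interval → strictly worse (loss $200M).
$880M: above both → same outcome either way.
$360M: inside the interval → strictly worse (loss $102M).
$481M: inside the interval → strictly worse (loss $223M).
$423M: inside the interval → strictly worse (loss $165M).
$824M: above both → same outcome either way.
$202M: below both → same outcome either way.
Count: 5.

5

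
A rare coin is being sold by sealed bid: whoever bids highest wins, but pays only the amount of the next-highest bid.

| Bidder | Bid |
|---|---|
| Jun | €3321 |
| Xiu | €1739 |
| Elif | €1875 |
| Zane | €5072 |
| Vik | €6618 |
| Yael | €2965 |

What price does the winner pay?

€5072

Highest bid: Vik at €6618, so Vik wins.
Second-highest bid: Zane at €5072 — that is the price the winner pays.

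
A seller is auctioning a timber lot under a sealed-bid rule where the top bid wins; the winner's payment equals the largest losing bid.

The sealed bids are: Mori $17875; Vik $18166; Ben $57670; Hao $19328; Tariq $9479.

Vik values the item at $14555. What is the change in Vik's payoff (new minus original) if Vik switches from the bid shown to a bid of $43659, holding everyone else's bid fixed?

The highest bid among the other bidders is $57670; Vik's bid doesn't change that.
Original bid $18166: Vik is not highest (top rival bid is $57670); payoff $0.
Alternative bid $43659: Vik is not highest (top rival bid is $57670); payoff $0.
Change in payoff = $0 − ($0) = $0.

$0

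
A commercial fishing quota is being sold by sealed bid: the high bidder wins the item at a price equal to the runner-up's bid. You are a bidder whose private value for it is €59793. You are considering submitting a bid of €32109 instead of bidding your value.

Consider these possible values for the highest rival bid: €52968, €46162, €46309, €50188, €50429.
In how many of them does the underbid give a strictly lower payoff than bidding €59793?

5

The deviation hurts exactly when the highest competing bid lies strictly between €32109 and €59793 — underbidding then forfeits a profitable win.
€52968: inside the interval → strictly worse (loss €6825).
€46162: inside the interval → strictly worse (loss €13631).
€46309: inside the interval → strictly worse (loss €13484).
€50188: inside the interval → strictly worse (loss €9605).
€50429: inside the interval → strictly worse (loss €9364).
Count: 5.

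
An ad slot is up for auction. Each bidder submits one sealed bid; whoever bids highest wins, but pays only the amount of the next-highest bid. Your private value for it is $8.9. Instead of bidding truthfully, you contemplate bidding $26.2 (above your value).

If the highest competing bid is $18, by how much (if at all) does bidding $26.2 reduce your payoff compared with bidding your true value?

Bidding your value $8.9: you lose (since $8.9 < $18). Payoff $0.
Bidding $26.2: you win and pay $18. Payoff $8.9 − $18 = −$9.1.
The competing bid $18 lies between your value and your inflated bid, so overbidding wins an item priced above your value.
Loss from deviating = $0 − (−$9.1) = $9.1.
In a second-price auction your bid sets only whether you win, not what you pay, so bidding your true value is weakly dominant.

$9.1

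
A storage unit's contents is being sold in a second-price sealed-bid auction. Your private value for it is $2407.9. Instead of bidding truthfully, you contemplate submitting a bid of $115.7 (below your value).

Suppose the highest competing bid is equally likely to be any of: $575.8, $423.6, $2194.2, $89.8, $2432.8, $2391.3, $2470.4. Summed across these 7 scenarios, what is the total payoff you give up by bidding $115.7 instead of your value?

The deviation costs you only when the competing bid falls strictly between $115.7 and $2407.9; elsewhere both bids give the same outcome.
$575.8: truthful payoff $1832.1, deviation payoff $0 → loss $1832.1.
$423.6: truthful payoff $1984.3, deviation payoff $0 → loss $1984.3.
$2194.2: truthful payoff $213.7, deviation payoff $0 → loss $213.7.
$89.8: outcomes coincide → loss $0.
$2432.8: outcomes coincide → loss $0.
$2391.3: truthful payoff $16.6, deviation payoff $0 → loss $16.6.
$2470.4: outcomes coincide → loss $0.
Total loss = $1832.1 + $1984.3 + $213.7 + $16.6 = $4046.7.
Because the price is fixed by the runner-up's bid, deviating from your value can only change a good outcome into a bad one — never the reverse.

$4046.7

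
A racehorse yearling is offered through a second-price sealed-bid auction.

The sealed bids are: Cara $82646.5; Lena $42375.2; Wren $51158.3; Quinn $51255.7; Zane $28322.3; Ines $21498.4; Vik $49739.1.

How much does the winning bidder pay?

Highest bid: Cara at $82646.5, so Cara wins.
Second-highest bid: Quinn at $51255.7 — that is the price the winner pays.

$51255.7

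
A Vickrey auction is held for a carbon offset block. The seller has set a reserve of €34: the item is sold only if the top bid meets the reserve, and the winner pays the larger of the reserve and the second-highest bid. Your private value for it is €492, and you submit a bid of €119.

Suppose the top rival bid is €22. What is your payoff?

Your bid €119 is the highest and exceeds the reserve.
Price = max(second-highest bid, reserve) = max(€22, €34) = €34.
Payoff = €492 − €34 = €458.

€458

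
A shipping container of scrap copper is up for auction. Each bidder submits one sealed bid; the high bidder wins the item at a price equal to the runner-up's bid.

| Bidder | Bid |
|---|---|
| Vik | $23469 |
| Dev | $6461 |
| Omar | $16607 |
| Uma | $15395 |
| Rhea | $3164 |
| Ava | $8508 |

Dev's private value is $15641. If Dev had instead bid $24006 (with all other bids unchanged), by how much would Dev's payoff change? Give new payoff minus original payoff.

−$7828

The highest bid among the other bidders is $23469; Dev's bid doesn't change that.
Original bid $6461: Dev is not highest (top rival bid is $23469); payoff $0.
Alternative bid $24006: Dev is highest, pays the top rival bid $23469; payoff $15641 − $23469 = −$7828.
Change in payoff = −$7828 − ($0) = −$7828.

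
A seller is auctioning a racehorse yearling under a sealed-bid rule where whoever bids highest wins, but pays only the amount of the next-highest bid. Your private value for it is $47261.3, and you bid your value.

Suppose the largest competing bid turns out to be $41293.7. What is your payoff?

$5967.6

Your bid $47261.3 exceeds the highest competing bid $41293.7, so you win.
In a second-price auction the winner pays the second-highest bid, $41293.7.
Payoff = value − price = $47261.3 − $41293.7 = $5967.6.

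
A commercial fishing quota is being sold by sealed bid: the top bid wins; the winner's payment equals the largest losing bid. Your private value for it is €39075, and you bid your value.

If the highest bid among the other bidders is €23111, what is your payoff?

Your bid €39075 exceeds the highest competing bid €23111, so you win.
In a second-price auction the winner pays the second-highest bid, €23111.
Payoff = value − price = €39075 − €23111 = €15964.

€15964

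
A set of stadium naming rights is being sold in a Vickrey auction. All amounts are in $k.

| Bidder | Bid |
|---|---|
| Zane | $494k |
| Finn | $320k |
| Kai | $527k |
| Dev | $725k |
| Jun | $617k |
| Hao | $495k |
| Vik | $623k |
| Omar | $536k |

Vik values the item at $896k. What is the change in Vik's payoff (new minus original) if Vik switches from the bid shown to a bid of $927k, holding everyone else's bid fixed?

The highest bid among the other bidders is $725k; Vik's bid doesn't change that.
Original bid $623k: Vik is not highest (top rival bid is $725k); payoff $0k.
Alternative bid $927k: Vik is highest, pays the top rival bid $725k; payoff $896k − $725k = $171k.
Change in payoff = $171k − ($0k) = $171k.

$171k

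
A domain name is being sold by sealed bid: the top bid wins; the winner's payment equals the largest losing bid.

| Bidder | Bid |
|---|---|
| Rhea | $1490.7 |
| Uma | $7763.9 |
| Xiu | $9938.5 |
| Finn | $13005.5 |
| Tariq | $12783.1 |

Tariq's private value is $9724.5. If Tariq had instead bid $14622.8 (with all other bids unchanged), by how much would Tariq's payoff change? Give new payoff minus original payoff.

−$3281

The highest bid among the other bidders is $13005.5; Tariq's bid doesn't change that.
Original bid $12783.1: Tariq is not highest (top rival bid is $13005.5); payoff $0.
Alternative bid $14622.8: Tariq is highest, pays the top rival bid $13005.5; payoff $9724.5 − $13005.5 = −$3281.
Change in payoff = −$3281 − ($0) = −$3281.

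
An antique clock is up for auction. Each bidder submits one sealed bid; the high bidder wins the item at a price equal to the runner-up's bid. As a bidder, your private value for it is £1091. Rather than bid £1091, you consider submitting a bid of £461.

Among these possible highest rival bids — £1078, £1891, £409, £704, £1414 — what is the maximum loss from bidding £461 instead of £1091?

£1078: truthful gives £13, deviation gives £0 → loss £13.
£1891: same outcome either way → loss £0.
£409: same outcome either way → loss £0.
£704: truthful gives £387, deviation gives £0 → loss £387.
£1414: same outcome either way → loss £0.
Maximum loss: £387.

£387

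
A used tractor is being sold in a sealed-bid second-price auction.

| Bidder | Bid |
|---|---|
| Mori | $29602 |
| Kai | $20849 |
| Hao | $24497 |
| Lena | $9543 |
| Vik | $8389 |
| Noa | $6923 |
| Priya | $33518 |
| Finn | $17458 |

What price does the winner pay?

$29602

Highest bid: Priya at $33518, so Priya wins.
Second-highest bid: Mori at $29602 — that is the price the winner pays.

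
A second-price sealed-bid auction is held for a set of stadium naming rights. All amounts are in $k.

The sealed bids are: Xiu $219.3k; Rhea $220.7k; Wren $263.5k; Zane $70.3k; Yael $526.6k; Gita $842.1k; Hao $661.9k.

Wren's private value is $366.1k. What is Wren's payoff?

Highest bid: Gita at $842.1k, so Gita wins.
Second-highest bid: Hao at $661.9k — that is the price the winner pays.
Wren did not win, so Wren pays nothing and receives nothing: payoff $0k.

$0k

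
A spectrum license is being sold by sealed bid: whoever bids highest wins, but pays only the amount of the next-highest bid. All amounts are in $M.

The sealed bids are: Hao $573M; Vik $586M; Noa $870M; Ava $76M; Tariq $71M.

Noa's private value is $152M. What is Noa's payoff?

−$434M

Highest bid: Noa at $870M, so Noa wins.
Second-highest bid: Vik at $586M — that is the price the winner pays.
Noa's payoff = value − price = $152M − $586M = −$434M.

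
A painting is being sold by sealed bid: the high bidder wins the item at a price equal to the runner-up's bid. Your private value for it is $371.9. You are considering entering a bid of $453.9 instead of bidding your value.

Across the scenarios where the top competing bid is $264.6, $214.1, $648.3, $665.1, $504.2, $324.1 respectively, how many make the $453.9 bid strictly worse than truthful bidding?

0

The deviation hurts exactly when the highest competing bid lies strictly between $371.9 and $453.9 — overbidding then wins at a price above your value.
$264.6: below both → same outcome either way.
$214.1: below both → same outcome either way.
$648.3: above both → same outcome either way.
$665.1: above both → same outcome either way.
$504.2: above both → same outcome either way.
$324.1: below both → same outcome either way.
Count: 0.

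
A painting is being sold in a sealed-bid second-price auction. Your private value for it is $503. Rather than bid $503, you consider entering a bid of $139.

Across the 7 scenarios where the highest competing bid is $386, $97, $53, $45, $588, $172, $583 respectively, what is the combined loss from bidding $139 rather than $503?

The deviation costs you only when the competing bid falls strictly between $139 and $503; elsewhere both bids give the same outcome.
$386: truthful payoff $117, deviation payoff $0 → loss $117.
$97: outcomes coincide → loss $0.
$53: outcomes coincide → loss $0.
$45: outcomes coincide → loss $0.
$588: outcomes coincide → loss $0.
$172: truthful payoff $331, deviation payoff $0 → loss $331.
$583: outcomes coincide → loss $0.
Total loss = $117 + $331 = $448.

$448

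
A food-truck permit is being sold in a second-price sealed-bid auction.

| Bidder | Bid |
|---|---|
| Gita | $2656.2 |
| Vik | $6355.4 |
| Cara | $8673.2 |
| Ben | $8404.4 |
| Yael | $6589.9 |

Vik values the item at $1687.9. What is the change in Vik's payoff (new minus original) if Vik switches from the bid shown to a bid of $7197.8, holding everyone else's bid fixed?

The highest bid among the other bidders is $8673.2; Vik's bid doesn't change that.
Original bid $6355.4: Vik is not highest (top rival bid is $8673.2); payoff $0.
Alternative bid $7197.8: Vik is not highest (top rival bid is $8673.2); payoff $0.
Change in payoff = $0 − ($0) = $0.

$0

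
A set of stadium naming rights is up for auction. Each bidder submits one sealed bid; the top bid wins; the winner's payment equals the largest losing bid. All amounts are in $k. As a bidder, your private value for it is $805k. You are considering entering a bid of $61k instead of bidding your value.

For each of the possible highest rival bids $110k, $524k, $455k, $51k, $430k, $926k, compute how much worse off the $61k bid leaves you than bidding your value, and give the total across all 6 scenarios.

The deviation costs you only when the competing bid falls strictly between $61k and $805k; elsewhere both bids give the same outcome.
$110k: truthful payoff $695k, deviation payoff $0k → loss $695k.
$524k: truthful payoff $281k, deviation payoff $0k → loss $281k.
$455k: truthful payoff $350k, deviation payoff $0k → loss $350k.
$51k: outcomes coincide → loss $0k.
$430k: truthful payoff $375k, deviation payoff $0k → loss $375k.
$926k: outcomes coincide → loss $0k.
Total loss = $695k + $281k + $350k + $375k = $1701k.

$1701k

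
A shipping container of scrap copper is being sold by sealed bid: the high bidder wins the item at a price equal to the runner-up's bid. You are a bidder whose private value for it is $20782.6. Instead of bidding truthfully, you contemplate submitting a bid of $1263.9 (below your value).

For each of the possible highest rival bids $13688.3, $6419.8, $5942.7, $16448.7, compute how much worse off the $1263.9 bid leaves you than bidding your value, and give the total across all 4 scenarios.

$40630.9

The deviation costs you only when the competing bid falls strictly between $1263.9 and $20782.6; elsewhere both bids give the same outcome.
$13688.3: truthful payoff $7094.3, deviation payoff $0 → loss $7094.3.
$6419.8: truthful payoff $14362.8, deviation payoff $0 → loss $14362.8.
$5942.7: truthful payoff $14839.9, deviation payoff $0 → loss $14839.9.
$16448.7: truthful payoff $4333.9, deviation payoff $0 → loss $4333.9.
Total loss = $7094.3 + $14362.8 + $14839.9 + $4333.9 = $40630.9.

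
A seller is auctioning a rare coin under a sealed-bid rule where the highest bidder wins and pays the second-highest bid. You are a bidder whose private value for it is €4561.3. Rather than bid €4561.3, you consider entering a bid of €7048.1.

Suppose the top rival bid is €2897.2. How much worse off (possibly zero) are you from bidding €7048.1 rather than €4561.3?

Bidding your value €4561.3: you win (since €4561.3 > €2897.2) and pay €2897.2. Payoff €1664.1.
Bidding €7048.1: you win and pay €2897.2. Payoff €4561.3 − €2897.2 = €1664.1.
Difference = €1664.1 − €1664.1 = €0; both bids lead to the same outcome because the competing bid is below both your value and your alternative bid.

€0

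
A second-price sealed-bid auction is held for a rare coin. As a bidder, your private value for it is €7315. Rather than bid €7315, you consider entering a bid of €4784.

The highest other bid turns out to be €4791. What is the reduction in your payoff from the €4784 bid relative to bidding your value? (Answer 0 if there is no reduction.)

€2524

Bidding your value €7315: you win (since €7315 > €4791) and pay €4791. Payoff €2524.
Bidding €4784: you lose. Payoff €0.
The competing bid €4791 lies between your shaded bid and your value, so underbidding forfeits an item you could have won at a profitable price.
Loss from deviating = €2524 − (€0) = €2524.
In a second-price auction your bid sets only whether you win, not what you pay, so bidding your true value is weakly dominant.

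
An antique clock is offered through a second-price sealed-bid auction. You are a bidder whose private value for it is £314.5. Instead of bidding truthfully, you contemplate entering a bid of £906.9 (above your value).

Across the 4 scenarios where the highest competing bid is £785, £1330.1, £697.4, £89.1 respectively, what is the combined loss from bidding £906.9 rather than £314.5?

£853.4

The deviation costs you only when the competing bid falls strictly between £314.5 and £906.9; elsewhere both bids give the same outcome.
£785: truthful payoff £0, deviation payoff −£470.5 → loss £470.5.
£1330.1: outcomes coincide → loss £0.
£697.4: truthful payoff £0, deviation payoff −£382.9 → loss £382.9.
£89.1: outcomes coincide → loss £0.
Total loss = £470.5 + £382.9 = £853.4.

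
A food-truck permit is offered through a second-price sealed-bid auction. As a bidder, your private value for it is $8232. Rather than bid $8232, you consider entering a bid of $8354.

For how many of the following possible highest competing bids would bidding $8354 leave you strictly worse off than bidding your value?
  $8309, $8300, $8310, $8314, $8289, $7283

The deviation hurts exactly when the highest competing bid lies strictly between $8232 and $8354 — overbidding then wins at a price above your value.
$8309: inside the interval → strictly worse (loss $77).
$8300: inside the interval → strictly worse (loss $68).
$8310: inside the interval → strictly worse (loss $78).
$8314: inside the interval → strictly worse (loss $82).
$8289: inside the interval → strictly worse (loss $57).
$7283: below both → same outcome either way.
Count: 5.

5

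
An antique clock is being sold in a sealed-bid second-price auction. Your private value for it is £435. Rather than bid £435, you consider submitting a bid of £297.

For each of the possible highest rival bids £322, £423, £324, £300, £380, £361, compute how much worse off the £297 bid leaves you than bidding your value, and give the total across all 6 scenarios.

£500

The deviation costs you only when the competing bid falls strictly between £297 and £435; elsewhere both bids give the same outcome.
£322: truthful payoff £113, deviation payoff £0 → loss £113.
£423: truthful payoff £12, deviation payoff £0 → loss £12.
£324: truthful payoff £111, deviation payoff £0 → loss £111.
£300: truthful payoff £135, deviation payoff £0 → loss £135.
£380: truthful payoff £55, deviation payoff £0 → loss £55.
£361: truthful payoff £74, deviation payoff £0 → loss £74.
Total loss = £113 + £12 + £111 + £135 + £55 + £74 = £500.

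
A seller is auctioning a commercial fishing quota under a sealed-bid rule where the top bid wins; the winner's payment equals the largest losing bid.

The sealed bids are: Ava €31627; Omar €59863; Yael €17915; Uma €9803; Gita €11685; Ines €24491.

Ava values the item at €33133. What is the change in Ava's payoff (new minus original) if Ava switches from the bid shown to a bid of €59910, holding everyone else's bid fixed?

The highest bid among the other bidders is €59863; Ava's bid doesn't change that.
Original bid €31627: Ava is not highest (top rival bid is €59863); payoff €0.
Alternative bid €59910: Ava is highest, pays the top rival bid €59863; payoff €33133 − €59863 = −€26730.
Change in payoff = −€26730 − (€0) = −€26730.

−€26730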